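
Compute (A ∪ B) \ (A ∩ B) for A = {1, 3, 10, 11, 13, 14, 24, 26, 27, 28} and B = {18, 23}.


A △ B = (A \ B) ∪ (B \ A) = elements in exactly one of A or B
A \ B = {1, 3, 10, 11, 13, 14, 24, 26, 27, 28}
B \ A = {18, 23}
A △ B = {1, 3, 10, 11, 13, 14, 18, 23, 24, 26, 27, 28}

A △ B = {1, 3, 10, 11, 13, 14, 18, 23, 24, 26, 27, 28}


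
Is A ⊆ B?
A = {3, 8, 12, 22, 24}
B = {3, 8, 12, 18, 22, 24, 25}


A ⊆ B means every element of A is in B.
All elements of A are in B.
So A ⊆ B.

Yes, A ⊆ B


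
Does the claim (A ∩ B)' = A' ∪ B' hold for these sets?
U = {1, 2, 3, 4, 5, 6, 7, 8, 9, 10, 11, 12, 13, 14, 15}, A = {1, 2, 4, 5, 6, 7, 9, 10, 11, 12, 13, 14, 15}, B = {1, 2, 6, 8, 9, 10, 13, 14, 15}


LHS: A ∩ B = {1, 2, 6, 9, 10, 13, 14, 15}
(A ∩ B)' = U \ (A ∩ B) = {3, 4, 5, 7, 8, 11, 12}
A' = {3, 8}, B' = {3, 4, 5, 7, 11, 12}
Claimed RHS: A' ∪ B' = {3, 4, 5, 7, 8, 11, 12}
Identity is VALID: LHS = RHS = {3, 4, 5, 7, 8, 11, 12} ✓

Identity is valid. (A ∩ B)' = A' ∪ B' = {3, 4, 5, 7, 8, 11, 12}


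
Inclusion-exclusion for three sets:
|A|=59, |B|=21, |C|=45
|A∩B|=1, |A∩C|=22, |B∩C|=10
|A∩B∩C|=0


|A∪B∪C| = |A|+|B|+|C| - |A∩B|-|A∩C|-|B∩C| + |A∩B∩C|
= 59+21+45 - 1-22-10 + 0
= 125 - 33 + 0
= 92

|A ∪ B ∪ C| = 92


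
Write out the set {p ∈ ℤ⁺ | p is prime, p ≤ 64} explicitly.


Checking each candidate:
Condition: primes ≤ 64
Result = {2, 3, 5, 7, 11, 13, 17, 19, 23, 29, 31, 37, 41, 43, 47, 53, 59, 61}

{2, 3, 5, 7, 11, 13, 17, 19, 23, 29, 31, 37, 41, 43, 47, 53, 59, 61}


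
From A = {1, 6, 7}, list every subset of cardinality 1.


|A| = 3, so A has C(3,1) = 3 subsets of size 1.
Enumerate by choosing 1 elements from A at a time:
{1}, {6}, {7}

1-element subsets (3 total): {1}, {6}, {7}


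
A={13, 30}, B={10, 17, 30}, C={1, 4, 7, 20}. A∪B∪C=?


A ∪ B = {10, 13, 17, 30}
(A ∪ B) ∪ C = {1, 4, 7, 10, 13, 17, 20, 30}

A ∪ B ∪ C = {1, 4, 7, 10, 13, 17, 20, 30}


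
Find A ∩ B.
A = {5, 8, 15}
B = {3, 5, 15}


A ∩ B = elements in both A and B
A = {5, 8, 15}
B = {3, 5, 15}
A ∩ B = {5, 15}

A ∩ B = {5, 15}


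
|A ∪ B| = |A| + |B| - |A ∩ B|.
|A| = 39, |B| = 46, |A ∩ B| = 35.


|A ∪ B| = |A| + |B| - |A ∩ B|
= 39 + 46 - 35
= 50

|A ∪ B| = 50


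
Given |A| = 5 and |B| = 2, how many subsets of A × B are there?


A relation from A to B is any subset of A × B.
|A × B| = 5 × 2 = 10
# relations = 2^|A × B| = 2^10 = 1024

Number of relations = 1024


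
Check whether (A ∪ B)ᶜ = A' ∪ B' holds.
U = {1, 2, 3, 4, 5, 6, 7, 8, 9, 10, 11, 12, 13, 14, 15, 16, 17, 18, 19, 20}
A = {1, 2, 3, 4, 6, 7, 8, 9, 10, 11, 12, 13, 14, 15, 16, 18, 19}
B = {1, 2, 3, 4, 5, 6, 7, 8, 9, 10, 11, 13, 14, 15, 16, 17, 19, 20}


LHS: A ∪ B = {1, 2, 3, 4, 5, 6, 7, 8, 9, 10, 11, 12, 13, 14, 15, 16, 17, 18, 19, 20}
(A ∪ B)' = U \ (A ∪ B) = ∅
A' = {5, 17, 20}, B' = {12, 18}
Claimed RHS: A' ∪ B' = {5, 12, 17, 18, 20}
Identity is INVALID: LHS = ∅ but the RHS claimed here equals {5, 12, 17, 18, 20}. The correct form is (A ∪ B)' = A' ∩ B'.

Identity is invalid: (A ∪ B)' = ∅ but A' ∪ B' = {5, 12, 17, 18, 20}. The correct De Morgan law is (A ∪ B)' = A' ∩ B'.


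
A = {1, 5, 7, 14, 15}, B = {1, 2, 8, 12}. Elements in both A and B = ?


A = {1, 5, 7, 14, 15}
B = {1, 2, 8, 12}
Region: in both A and B
Elements: {1}

Elements in both A and B: {1}


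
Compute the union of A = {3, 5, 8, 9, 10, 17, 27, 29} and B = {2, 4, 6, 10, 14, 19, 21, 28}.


A ∪ B = all elements in A or B (or both)
A = {3, 5, 8, 9, 10, 17, 27, 29}
B = {2, 4, 6, 10, 14, 19, 21, 28}
A ∪ B = {2, 3, 4, 5, 6, 8, 9, 10, 14, 17, 19, 21, 27, 28, 29}

A ∪ B = {2, 3, 4, 5, 6, 8, 9, 10, 14, 17, 19, 21, 27, 28, 29}


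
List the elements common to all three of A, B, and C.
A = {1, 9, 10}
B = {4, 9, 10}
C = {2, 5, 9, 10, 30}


A ∩ B = {9, 10}
(A ∩ B) ∩ C = {9, 10}

A ∩ B ∩ C = {9, 10}


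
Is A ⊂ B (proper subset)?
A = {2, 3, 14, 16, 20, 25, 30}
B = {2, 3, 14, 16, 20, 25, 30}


A ⊂ B requires: A ⊆ B AND A ≠ B.
A ⊆ B? Yes
A = B? Yes
A = B, so A is not a PROPER subset.

No, A is not a proper subset of B


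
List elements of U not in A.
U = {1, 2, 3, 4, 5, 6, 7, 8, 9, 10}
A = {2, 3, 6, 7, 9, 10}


Aᶜ = U \ A = elements in U but not in A
U = {1, 2, 3, 4, 5, 6, 7, 8, 9, 10}
A = {2, 3, 6, 7, 9, 10}
Aᶜ = {1, 4, 5, 8}

Aᶜ = {1, 4, 5, 8}


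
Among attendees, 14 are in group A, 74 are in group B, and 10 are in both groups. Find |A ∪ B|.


|A ∪ B| = |A| + |B| - |A ∩ B|
= 14 + 74 - 10
= 78

|A ∪ B| = 78


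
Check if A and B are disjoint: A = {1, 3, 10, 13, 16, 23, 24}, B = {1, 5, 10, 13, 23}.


Disjoint means A ∩ B = ∅.
A ∩ B = {1, 10, 13, 23}
A ∩ B ≠ ∅, so A and B are NOT disjoint.

No, A and B are not disjoint (A ∩ B = {1, 10, 13, 23})


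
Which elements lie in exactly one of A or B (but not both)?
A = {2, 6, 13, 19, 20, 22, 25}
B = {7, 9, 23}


A △ B = (A \ B) ∪ (B \ A) = elements in exactly one of A or B
A \ B = {2, 6, 13, 19, 20, 22, 25}
B \ A = {7, 9, 23}
A △ B = {2, 6, 7, 9, 13, 19, 20, 22, 23, 25}

A △ B = {2, 6, 7, 9, 13, 19, 20, 22, 23, 25}


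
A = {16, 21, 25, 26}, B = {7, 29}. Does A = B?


Two sets are equal iff they have exactly the same elements.
A = {16, 21, 25, 26}
B = {7, 29}
Differences: {7, 16, 21, 25, 26, 29}
A ≠ B

No, A ≠ B


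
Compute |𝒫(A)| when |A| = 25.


Number of subsets = 2^n
= 2^25
= 33554432

|P(A)| = 33554432


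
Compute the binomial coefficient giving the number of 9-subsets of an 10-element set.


C(n,k) = n! / (k!(n-k)!)
C(10,9) = 10! / (9!1!)
= 10

C(10,9) = 10


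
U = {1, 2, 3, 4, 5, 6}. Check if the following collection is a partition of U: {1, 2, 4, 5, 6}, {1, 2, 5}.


A partition requires: (1) non-empty parts, (2) pairwise disjoint, (3) union = U
Parts: {1, 2, 4, 5, 6}, {1, 2, 5}
Union of parts: {1, 2, 4, 5, 6}
U = {1, 2, 3, 4, 5, 6}
All non-empty? True
Pairwise disjoint? False
Covers U? False

No, not a valid partition


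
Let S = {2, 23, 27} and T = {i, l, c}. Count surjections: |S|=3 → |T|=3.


n = |S| = 3, k = |T| = 3. Surjections via inclusion-exclusion:
S(n,k) = Σ(-1)^i × C(k,i) × (k-i)^n, i=0 to k
i=0: (-1)^0×C(3,0)×3^3 = 27
i=1: (-1)^1×C(3,1)×2^3 = -24
i=2: (-1)^2×C(3,2)×1^3 = 3
i=3: (-1)^3×C(3,3)×0^3 = 0
Total = 6

Number of surjections = 6


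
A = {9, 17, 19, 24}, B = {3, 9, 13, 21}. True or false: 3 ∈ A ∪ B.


A = {9, 17, 19, 24}, B = {3, 9, 13, 21}
A ∪ B = all elements in A or B
A ∪ B = {3, 9, 13, 17, 19, 21, 24}
Checking if 3 ∈ A ∪ B
3 is in A ∪ B → True

3 ∈ A ∪ B


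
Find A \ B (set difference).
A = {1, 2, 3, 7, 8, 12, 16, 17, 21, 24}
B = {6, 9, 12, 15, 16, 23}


A \ B = elements in A but not in B
A = {1, 2, 3, 7, 8, 12, 16, 17, 21, 24}
B = {6, 9, 12, 15, 16, 23}
Remove from A any elements in B
A \ B = {1, 2, 3, 7, 8, 17, 21, 24}

A \ B = {1, 2, 3, 7, 8, 17, 21, 24}


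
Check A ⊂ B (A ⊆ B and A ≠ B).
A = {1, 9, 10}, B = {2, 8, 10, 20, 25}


A ⊂ B requires: A ⊆ B AND A ≠ B.
A ⊆ B? No
A ⊄ B, so A is not a proper subset.

No, A is not a proper subset of B


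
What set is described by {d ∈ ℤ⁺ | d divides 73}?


Checking each candidate:
Condition: positive divisors of 73
Result = {1, 73}

{1, 73}


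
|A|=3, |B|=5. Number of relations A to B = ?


A relation from A to B is any subset of A × B.
|A × B| = 3 × 5 = 15
# relations = 2^|A × B| = 2^15 = 32768

Number of relations = 32768


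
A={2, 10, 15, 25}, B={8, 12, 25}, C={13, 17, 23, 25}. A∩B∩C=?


A ∩ B = {25}
(A ∩ B) ∩ C = {25}

A ∩ B ∩ C = {25}


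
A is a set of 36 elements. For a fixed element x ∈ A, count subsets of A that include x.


Subsets of A containing x correspond to subsets of A \ {x}, which has 35 elements.
Count = 2^(n-1) = 2^35
= 34359738368

Number of subsets containing x = 34359738368


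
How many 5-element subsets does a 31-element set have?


C(n,k) = n! / (k!(n-k)!)
C(31,5) = 31! / (5!26!)
= 169911

C(31,5) = 169911


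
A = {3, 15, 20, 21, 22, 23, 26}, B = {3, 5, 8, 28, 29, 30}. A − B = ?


A \ B = elements in A but not in B
A = {3, 15, 20, 21, 22, 23, 26}
B = {3, 5, 8, 28, 29, 30}
Remove from A any elements in B
A \ B = {15, 20, 21, 22, 23, 26}

A \ B = {15, 20, 21, 22, 23, 26}


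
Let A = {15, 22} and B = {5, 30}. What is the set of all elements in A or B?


A ∪ B = all elements in A or B (or both)
A = {15, 22}
B = {5, 30}
A ∪ B = {5, 15, 22, 30}

A ∪ B = {5, 15, 22, 30}


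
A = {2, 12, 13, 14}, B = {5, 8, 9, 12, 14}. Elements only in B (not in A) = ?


A = {2, 12, 13, 14}
B = {5, 8, 9, 12, 14}
Region: only in B (not in A)
Elements: {5, 8, 9}

Elements only in B (not in A): {5, 8, 9}


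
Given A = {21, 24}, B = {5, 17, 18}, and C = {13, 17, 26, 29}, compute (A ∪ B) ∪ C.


A ∪ B = {5, 17, 18, 21, 24}
(A ∪ B) ∪ C = {5, 13, 17, 18, 21, 24, 26, 29}

A ∪ B ∪ C = {5, 13, 17, 18, 21, 24, 26, 29}


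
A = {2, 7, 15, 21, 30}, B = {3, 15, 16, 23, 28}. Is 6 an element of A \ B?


A = {2, 7, 15, 21, 30}, B = {3, 15, 16, 23, 28}
A \ B = elements in A but not in B
A \ B = {2, 7, 21, 30}
Checking if 6 ∈ A \ B
6 is not in A \ B → False

6 ∉ A \ B


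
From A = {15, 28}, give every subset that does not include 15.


A subset of A that omits 15 is a subset of A \ {15}, so there are 2^(n-1) = 2^1 = 2 of them.
Subsets excluding 15: ∅, {28}

Subsets excluding 15 (2 total): ∅, {28}


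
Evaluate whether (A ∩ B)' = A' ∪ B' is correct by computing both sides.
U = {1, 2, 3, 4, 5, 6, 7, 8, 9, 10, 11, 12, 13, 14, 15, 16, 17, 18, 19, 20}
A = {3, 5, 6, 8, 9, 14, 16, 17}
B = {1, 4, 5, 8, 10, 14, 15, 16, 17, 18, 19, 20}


LHS: A ∩ B = {5, 8, 14, 16, 17}
(A ∩ B)' = U \ (A ∩ B) = {1, 2, 3, 4, 6, 7, 9, 10, 11, 12, 13, 15, 18, 19, 20}
A' = {1, 2, 4, 7, 10, 11, 12, 13, 15, 18, 19, 20}, B' = {2, 3, 6, 7, 9, 11, 12, 13}
Claimed RHS: A' ∪ B' = {1, 2, 3, 4, 6, 7, 9, 10, 11, 12, 13, 15, 18, 19, 20}
Identity is VALID: LHS = RHS = {1, 2, 3, 4, 6, 7, 9, 10, 11, 12, 13, 15, 18, 19, 20} ✓

Identity is valid. (A ∩ B)' = A' ∪ B' = {1, 2, 3, 4, 6, 7, 9, 10, 11, 12, 13, 15, 18, 19, 20}


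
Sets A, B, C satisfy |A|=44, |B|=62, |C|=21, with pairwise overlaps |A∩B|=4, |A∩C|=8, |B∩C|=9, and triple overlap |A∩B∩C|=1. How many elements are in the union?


|A∪B∪C| = |A|+|B|+|C| - |A∩B|-|A∩C|-|B∩C| + |A∩B∩C|
= 44+62+21 - 4-8-9 + 1
= 127 - 21 + 1
= 107

|A ∪ B ∪ C| = 107


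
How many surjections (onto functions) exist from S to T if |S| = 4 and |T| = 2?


n = |S| = 4, k = |T| = 2. Surjections via inclusion-exclusion:
S(n,k) = Σ(-1)^i × C(k,i) × (k-i)^n, i=0 to k
i=0: (-1)^0×C(2,0)×2^4 = 16
i=1: (-1)^1×C(2,1)×1^4 = -2
i=2: (-1)^2×C(2,2)×0^4 = 0
Total = 14

Number of surjections = 14


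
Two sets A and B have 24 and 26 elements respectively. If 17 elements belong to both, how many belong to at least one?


|A ∪ B| = |A| + |B| - |A ∩ B|
= 24 + 26 - 17
= 33

|A ∪ B| = 33


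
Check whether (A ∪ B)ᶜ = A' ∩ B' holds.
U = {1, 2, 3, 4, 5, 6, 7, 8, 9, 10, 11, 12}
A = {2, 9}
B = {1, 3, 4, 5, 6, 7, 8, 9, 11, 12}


LHS: A ∪ B = {1, 2, 3, 4, 5, 6, 7, 8, 9, 11, 12}
(A ∪ B)' = U \ (A ∪ B) = {10}
A' = {1, 3, 4, 5, 6, 7, 8, 10, 11, 12}, B' = {2, 10}
Claimed RHS: A' ∩ B' = {10}
Identity is VALID: LHS = RHS = {10} ✓

Identity is valid. (A ∪ B)' = A' ∩ B' = {10}


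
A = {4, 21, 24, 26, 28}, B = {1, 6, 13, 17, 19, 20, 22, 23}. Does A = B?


Two sets are equal iff they have exactly the same elements.
A = {4, 21, 24, 26, 28}
B = {1, 6, 13, 17, 19, 20, 22, 23}
Differences: {1, 4, 6, 13, 17, 19, 20, 21, 22, 23, 24, 26, 28}
A ≠ B

No, A ≠ B


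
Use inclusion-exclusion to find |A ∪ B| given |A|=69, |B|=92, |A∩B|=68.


|A ∪ B| = |A| + |B| - |A ∩ B|
= 69 + 92 - 68
= 93

|A ∪ B| = 93


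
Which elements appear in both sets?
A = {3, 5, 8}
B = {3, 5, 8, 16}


A ∩ B = elements in both A and B
A = {3, 5, 8}
B = {3, 5, 8, 16}
A ∩ B = {3, 5, 8}

A ∩ B = {3, 5, 8}


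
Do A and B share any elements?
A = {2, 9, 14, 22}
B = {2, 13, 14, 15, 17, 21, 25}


Disjoint means A ∩ B = ∅.
A ∩ B = {2, 14}
A ∩ B ≠ ∅, so A and B are NOT disjoint.

Yes — A and B share the element(s) of A ∩ B = {2, 14}, so they are not disjoint


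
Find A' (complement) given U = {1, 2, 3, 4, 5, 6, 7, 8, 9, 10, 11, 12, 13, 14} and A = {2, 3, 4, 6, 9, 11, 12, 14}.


Aᶜ = U \ A = elements in U but not in A
U = {1, 2, 3, 4, 5, 6, 7, 8, 9, 10, 11, 12, 13, 14}
A = {2, 3, 4, 6, 9, 11, 12, 14}
Aᶜ = {1, 5, 7, 8, 10, 13}

Aᶜ = {1, 5, 7, 8, 10, 13}


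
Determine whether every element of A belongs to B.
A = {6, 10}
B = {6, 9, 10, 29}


A ⊆ B means every element of A is in B.
All elements of A are in B.
So A ⊆ B.

Yes, A ⊆ B


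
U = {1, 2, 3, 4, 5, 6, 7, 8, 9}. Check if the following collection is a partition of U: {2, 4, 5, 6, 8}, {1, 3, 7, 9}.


A partition requires: (1) non-empty parts, (2) pairwise disjoint, (3) union = U
Parts: {2, 4, 5, 6, 8}, {1, 3, 7, 9}
Union of parts: {1, 2, 3, 4, 5, 6, 7, 8, 9}
U = {1, 2, 3, 4, 5, 6, 7, 8, 9}
All non-empty? True
Pairwise disjoint? True
Covers U? True

Yes, valid partition


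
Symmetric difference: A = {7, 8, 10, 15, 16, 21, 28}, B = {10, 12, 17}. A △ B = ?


A △ B = (A \ B) ∪ (B \ A) = elements in exactly one of A or B
A \ B = {7, 8, 15, 16, 21, 28}
B \ A = {12, 17}
A △ B = {7, 8, 12, 15, 16, 17, 21, 28}

A △ B = {7, 8, 12, 15, 16, 17, 21, 28}


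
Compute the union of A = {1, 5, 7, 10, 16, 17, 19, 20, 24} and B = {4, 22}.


A ∪ B = all elements in A or B (or both)
A = {1, 5, 7, 10, 16, 17, 19, 20, 24}
B = {4, 22}
A ∪ B = {1, 4, 5, 7, 10, 16, 17, 19, 20, 22, 24}

A ∪ B = {1, 4, 5, 7, 10, 16, 17, 19, 20, 22, 24}


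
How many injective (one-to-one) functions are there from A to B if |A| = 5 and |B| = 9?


An injection sends each of |A| = 5 inputs to a distinct output in B.
# injections = |B|·(|B|-1)·…·(|B|-|A|+1) = 9! / (9 - 5)!
= 9 × 8 × 7 × 6 × 5
= 15120

Number of injections = 15120


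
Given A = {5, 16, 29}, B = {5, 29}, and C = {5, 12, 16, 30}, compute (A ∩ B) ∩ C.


A ∩ B = {5, 29}
(A ∩ B) ∩ C = {5}

A ∩ B ∩ C = {5}


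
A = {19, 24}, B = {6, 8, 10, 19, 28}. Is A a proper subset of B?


A ⊂ B requires: A ⊆ B AND A ≠ B.
A ⊆ B? No
A ⊄ B, so A is not a proper subset.

No, A is not a proper subset of B


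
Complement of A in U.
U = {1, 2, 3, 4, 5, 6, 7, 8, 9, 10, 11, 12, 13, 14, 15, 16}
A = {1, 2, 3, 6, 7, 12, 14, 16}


Aᶜ = U \ A = elements in U but not in A
U = {1, 2, 3, 4, 5, 6, 7, 8, 9, 10, 11, 12, 13, 14, 15, 16}
A = {1, 2, 3, 6, 7, 12, 14, 16}
Aᶜ = {4, 5, 8, 9, 10, 11, 13, 15}

Aᶜ = {4, 5, 8, 9, 10, 11, 13, 15}


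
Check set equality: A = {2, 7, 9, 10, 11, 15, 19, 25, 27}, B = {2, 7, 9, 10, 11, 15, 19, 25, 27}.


Two sets are equal iff they have exactly the same elements.
A = {2, 7, 9, 10, 11, 15, 19, 25, 27}
B = {2, 7, 9, 10, 11, 15, 19, 25, 27}
Same elements → A = B

Yes, A = B


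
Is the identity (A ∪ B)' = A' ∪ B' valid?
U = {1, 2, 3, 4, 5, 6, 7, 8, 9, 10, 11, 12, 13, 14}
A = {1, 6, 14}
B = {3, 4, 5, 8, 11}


LHS: A ∪ B = {1, 3, 4, 5, 6, 8, 11, 14}
(A ∪ B)' = U \ (A ∪ B) = {2, 7, 9, 10, 12, 13}
A' = {2, 3, 4, 5, 7, 8, 9, 10, 11, 12, 13}, B' = {1, 2, 6, 7, 9, 10, 12, 13, 14}
Claimed RHS: A' ∪ B' = {1, 2, 3, 4, 5, 6, 7, 8, 9, 10, 11, 12, 13, 14}
Identity is INVALID: LHS = {2, 7, 9, 10, 12, 13} but the RHS claimed here equals {1, 2, 3, 4, 5, 6, 7, 8, 9, 10, 11, 12, 13, 14}. The correct form is (A ∪ B)' = A' ∩ B'.

Identity is invalid: (A ∪ B)' = {2, 7, 9, 10, 12, 13} but A' ∪ B' = {1, 2, 3, 4, 5, 6, 7, 8, 9, 10, 11, 12, 13, 14}. The correct De Morgan law is (A ∪ B)' = A' ∩ B'.


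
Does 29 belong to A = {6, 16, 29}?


A = {6, 16, 29}
Checking if 29 is in A
29 is in A → True

29 ∈ A


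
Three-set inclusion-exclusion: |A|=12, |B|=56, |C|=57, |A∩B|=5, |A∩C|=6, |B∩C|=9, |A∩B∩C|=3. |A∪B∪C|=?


|A∪B∪C| = |A|+|B|+|C| - |A∩B|-|A∩C|-|B∩C| + |A∩B∩C|
= 12+56+57 - 5-6-9 + 3
= 125 - 20 + 3
= 108

|A ∪ B ∪ C| = 108


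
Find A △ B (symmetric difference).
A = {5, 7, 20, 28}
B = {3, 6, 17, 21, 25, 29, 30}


A △ B = (A \ B) ∪ (B \ A) = elements in exactly one of A or B
A \ B = {5, 7, 20, 28}
B \ A = {3, 6, 17, 21, 25, 29, 30}
A △ B = {3, 5, 6, 7, 17, 20, 21, 25, 28, 29, 30}

A △ B = {3, 5, 6, 7, 17, 20, 21, 25, 28, 29, 30}


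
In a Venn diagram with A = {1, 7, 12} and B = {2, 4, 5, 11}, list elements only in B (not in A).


A = {1, 7, 12}
B = {2, 4, 5, 11}
Region: only in B (not in A)
Elements: {2, 4, 5, 11}

Elements only in B (not in A): {2, 4, 5, 11}


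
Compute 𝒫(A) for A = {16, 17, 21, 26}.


|A| = 4, so |P(A)| = 2^4 = 16
Enumerate subsets by cardinality (0 to 4):
∅, {16}, {17}, {21}, {26}, {16, 17}, {16, 21}, {16, 26}, {17, 21}, {17, 26}, {21, 26}, {16, 17, 21}, {16, 17, 26}, {16, 21, 26}, {17, 21, 26}, {16, 17, 21, 26}

P(A) has 16 subsets: ∅, {16}, {17}, {21}, {26}, {16, 17}, {16, 21}, {16, 26}, {17, 21}, {17, 26}, {21, 26}, {16, 17, 21}, {16, 17, 26}, {16, 21, 26}, {17, 21, 26}, {16, 17, 21, 26}


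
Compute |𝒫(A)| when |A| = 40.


Number of subsets = 2^n
= 2^40
= 1099511627776

|P(A)| = 1099511627776


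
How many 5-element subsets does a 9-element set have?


C(n,k) = n! / (k!(n-k)!)
C(9,5) = 9! / (5!4!)
= 126

C(9,5) = 126


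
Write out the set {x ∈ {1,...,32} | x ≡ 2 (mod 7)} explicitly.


Checking each candidate:
Condition: x in {1,...,32} with x ≡ 2 (mod 7)
Result = {2, 9, 16, 23, 30}

{2, 9, 16, 23, 30}


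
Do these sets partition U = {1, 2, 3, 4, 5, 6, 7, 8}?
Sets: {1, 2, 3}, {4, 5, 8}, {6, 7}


A partition requires: (1) non-empty parts, (2) pairwise disjoint, (3) union = U
Parts: {1, 2, 3}, {4, 5, 8}, {6, 7}
Union of parts: {1, 2, 3, 4, 5, 6, 7, 8}
U = {1, 2, 3, 4, 5, 6, 7, 8}
All non-empty? True
Pairwise disjoint? True
Covers U? True

Yes, valid partition


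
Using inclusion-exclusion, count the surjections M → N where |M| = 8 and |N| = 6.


n = |M| = 8, k = |N| = 6. Surjections via inclusion-exclusion:
S(n,k) = Σ(-1)^i × C(k,i) × (k-i)^n, i=0 to k
i=0: (-1)^0×C(6,0)×6^8 = 1679616
i=1: (-1)^1×C(6,1)×5^8 = -2343750
i=2: (-1)^2×C(6,2)×4^8 = 983040
i=3: (-1)^3×C(6,3)×3^8 = -131220
i=4: (-1)^4×C(6,4)×2^8 = 3840
i=5: (-1)^5×C(6,5)×1^8 = -6
i=6: (-1)^6×C(6,6)×0^8 = 0
Total = 191520

Number of surjections = 191520


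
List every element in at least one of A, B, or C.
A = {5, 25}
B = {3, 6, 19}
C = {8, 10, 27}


A ∪ B = {3, 5, 6, 19, 25}
(A ∪ B) ∪ C = {3, 5, 6, 8, 10, 19, 25, 27}

A ∪ B ∪ C = {3, 5, 6, 8, 10, 19, 25, 27}


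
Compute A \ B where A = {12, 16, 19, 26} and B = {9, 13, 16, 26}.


A \ B = elements in A but not in B
A = {12, 16, 19, 26}
B = {9, 13, 16, 26}
Remove from A any elements in B
A \ B = {12, 19}

A \ B = {12, 19}


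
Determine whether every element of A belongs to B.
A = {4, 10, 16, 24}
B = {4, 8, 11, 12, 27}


A ⊆ B means every element of A is in B.
Elements in A not in B: {10, 16, 24}
So A ⊄ B.

No, A ⊄ B


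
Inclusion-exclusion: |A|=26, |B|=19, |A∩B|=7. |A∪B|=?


|A ∪ B| = |A| + |B| - |A ∩ B|
= 26 + 19 - 7
= 38

|A ∪ B| = 38


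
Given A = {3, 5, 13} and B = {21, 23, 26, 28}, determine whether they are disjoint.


Disjoint means A ∩ B = ∅.
A ∩ B = ∅
A ∩ B = ∅, so A and B are disjoint.

Yes, A and B are disjoint


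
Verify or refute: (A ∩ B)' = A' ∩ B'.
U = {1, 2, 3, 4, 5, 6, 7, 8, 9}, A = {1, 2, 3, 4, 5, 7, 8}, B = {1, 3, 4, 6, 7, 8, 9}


LHS: A ∩ B = {1, 3, 4, 7, 8}
(A ∩ B)' = U \ (A ∩ B) = {2, 5, 6, 9}
A' = {6, 9}, B' = {2, 5}
Claimed RHS: A' ∩ B' = ∅
Identity is INVALID: LHS = {2, 5, 6, 9} but the RHS claimed here equals ∅. The correct form is (A ∩ B)' = A' ∪ B'.

Identity is invalid: (A ∩ B)' = {2, 5, 6, 9} but A' ∩ B' = ∅. The correct De Morgan law is (A ∩ B)' = A' ∪ B'.


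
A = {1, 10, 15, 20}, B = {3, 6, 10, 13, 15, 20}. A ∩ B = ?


A ∩ B = elements in both A and B
A = {1, 10, 15, 20}
B = {3, 6, 10, 13, 15, 20}
A ∩ B = {10, 15, 20}

A ∩ B = {10, 15, 20}


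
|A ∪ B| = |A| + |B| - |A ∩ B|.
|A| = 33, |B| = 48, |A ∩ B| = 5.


|A ∪ B| = |A| + |B| - |A ∩ B|
= 33 + 48 - 5
= 76

|A ∪ B| = 76


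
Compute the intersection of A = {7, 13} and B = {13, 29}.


A ∩ B = elements in both A and B
A = {7, 13}
B = {13, 29}
A ∩ B = {13}

A ∩ B = {13}


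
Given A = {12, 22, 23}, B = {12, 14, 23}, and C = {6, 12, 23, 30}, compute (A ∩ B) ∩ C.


A ∩ B = {12, 23}
(A ∩ B) ∩ C = {12, 23}

A ∩ B ∩ C = {12, 23}


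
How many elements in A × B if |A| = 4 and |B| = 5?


|A × B| = |A| × |B|
= 4 × 5
= 20

|A × B| = 20


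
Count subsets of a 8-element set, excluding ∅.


Total subsets = 2^n = 2^8 = 256
Non-empty subsets exclude the empty set: 2^n - 1
= 256 - 1
= 255

Number of non-empty subsets = 255


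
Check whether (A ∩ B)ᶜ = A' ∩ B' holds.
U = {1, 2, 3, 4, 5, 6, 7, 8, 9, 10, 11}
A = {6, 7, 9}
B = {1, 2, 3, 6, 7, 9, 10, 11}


LHS: A ∩ B = {6, 7, 9}
(A ∩ B)' = U \ (A ∩ B) = {1, 2, 3, 4, 5, 8, 10, 11}
A' = {1, 2, 3, 4, 5, 8, 10, 11}, B' = {4, 5, 8}
Claimed RHS: A' ∩ B' = {4, 5, 8}
Identity is INVALID: LHS = {1, 2, 3, 4, 5, 8, 10, 11} but the RHS claimed here equals {4, 5, 8}. The correct form is (A ∩ B)' = A' ∪ B'.

Identity is invalid: (A ∩ B)' = {1, 2, 3, 4, 5, 8, 10, 11} but A' ∩ B' = {4, 5, 8}. The correct De Morgan law is (A ∩ B)' = A' ∪ B'.


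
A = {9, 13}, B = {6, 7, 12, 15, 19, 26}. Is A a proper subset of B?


A ⊂ B requires: A ⊆ B AND A ≠ B.
A ⊆ B? No
A ⊄ B, so A is not a proper subset.

No, A is not a proper subset of B


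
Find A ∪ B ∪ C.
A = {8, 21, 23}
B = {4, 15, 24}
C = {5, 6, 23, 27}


A ∪ B = {4, 8, 15, 21, 23, 24}
(A ∪ B) ∪ C = {4, 5, 6, 8, 15, 21, 23, 24, 27}

A ∪ B ∪ C = {4, 5, 6, 8, 15, 21, 23, 24, 27}


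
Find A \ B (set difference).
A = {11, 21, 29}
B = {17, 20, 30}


A \ B = elements in A but not in B
A = {11, 21, 29}
B = {17, 20, 30}
Remove from A any elements in B
A \ B = {11, 21, 29}

A \ B = {11, 21, 29}


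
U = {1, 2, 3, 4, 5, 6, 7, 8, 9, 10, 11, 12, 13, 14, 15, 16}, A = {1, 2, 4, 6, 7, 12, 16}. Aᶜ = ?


Aᶜ = U \ A = elements in U but not in A
U = {1, 2, 3, 4, 5, 6, 7, 8, 9, 10, 11, 12, 13, 14, 15, 16}
A = {1, 2, 4, 6, 7, 12, 16}
Aᶜ = {3, 5, 8, 9, 10, 11, 13, 14, 15}

Aᶜ = {3, 5, 8, 9, 10, 11, 13, 14, 15}


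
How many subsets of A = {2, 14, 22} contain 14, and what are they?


A subset of A contains 14 iff the remaining 2 elements form any subset of A \ {14}.
Count: 2^(n-1) = 2^2 = 4
Subsets containing 14: {14}, {2, 14}, {14, 22}, {2, 14, 22}

Subsets containing 14 (4 total): {14}, {2, 14}, {14, 22}, {2, 14, 22}


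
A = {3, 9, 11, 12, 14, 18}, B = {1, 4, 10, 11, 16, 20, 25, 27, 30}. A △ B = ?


A △ B = (A \ B) ∪ (B \ A) = elements in exactly one of A or B
A \ B = {3, 9, 12, 14, 18}
B \ A = {1, 4, 10, 16, 20, 25, 27, 30}
A △ B = {1, 3, 4, 9, 10, 12, 14, 16, 18, 20, 25, 27, 30}

A △ B = {1, 3, 4, 9, 10, 12, 14, 16, 18, 20, 25, 27, 30}


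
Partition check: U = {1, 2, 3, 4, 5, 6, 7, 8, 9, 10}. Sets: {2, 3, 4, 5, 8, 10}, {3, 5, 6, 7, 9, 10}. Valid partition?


A partition requires: (1) non-empty parts, (2) pairwise disjoint, (3) union = U
Parts: {2, 3, 4, 5, 8, 10}, {3, 5, 6, 7, 9, 10}
Union of parts: {2, 3, 4, 5, 6, 7, 8, 9, 10}
U = {1, 2, 3, 4, 5, 6, 7, 8, 9, 10}
All non-empty? True
Pairwise disjoint? False
Covers U? False

No, not a valid partition


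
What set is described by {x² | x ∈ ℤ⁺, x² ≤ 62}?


Checking each candidate:
Condition: positive perfect squares ≤ 62
Result = {1, 4, 9, 16, 25, 36, 49}

{1, 4, 9, 16, 25, 36, 49}


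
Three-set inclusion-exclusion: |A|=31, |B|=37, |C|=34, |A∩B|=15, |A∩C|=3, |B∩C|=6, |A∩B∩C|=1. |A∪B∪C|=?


|A∪B∪C| = |A|+|B|+|C| - |A∩B|-|A∩C|-|B∩C| + |A∩B∩C|
= 31+37+34 - 15-3-6 + 1
= 102 - 24 + 1
= 79

|A ∪ B ∪ C| = 79


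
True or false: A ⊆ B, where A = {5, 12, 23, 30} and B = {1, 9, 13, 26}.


A ⊆ B means every element of A is in B.
Elements in A not in B: {5, 12, 23, 30}
So A ⊄ B.

No, A ⊄ B


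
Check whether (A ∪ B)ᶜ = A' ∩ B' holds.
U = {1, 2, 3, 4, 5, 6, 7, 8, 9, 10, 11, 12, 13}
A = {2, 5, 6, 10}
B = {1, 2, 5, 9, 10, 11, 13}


LHS: A ∪ B = {1, 2, 5, 6, 9, 10, 11, 13}
(A ∪ B)' = U \ (A ∪ B) = {3, 4, 7, 8, 12}
A' = {1, 3, 4, 7, 8, 9, 11, 12, 13}, B' = {3, 4, 6, 7, 8, 12}
Claimed RHS: A' ∩ B' = {3, 4, 7, 8, 12}
Identity is VALID: LHS = RHS = {3, 4, 7, 8, 12} ✓

Identity is valid. (A ∪ B)' = A' ∩ B' = {3, 4, 7, 8, 12}


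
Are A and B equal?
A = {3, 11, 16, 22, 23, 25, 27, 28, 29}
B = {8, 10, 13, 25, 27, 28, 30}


Two sets are equal iff they have exactly the same elements.
A = {3, 11, 16, 22, 23, 25, 27, 28, 29}
B = {8, 10, 13, 25, 27, 28, 30}
Differences: {3, 8, 10, 11, 13, 16, 22, 23, 29, 30}
A ≠ B

No, A ≠ B


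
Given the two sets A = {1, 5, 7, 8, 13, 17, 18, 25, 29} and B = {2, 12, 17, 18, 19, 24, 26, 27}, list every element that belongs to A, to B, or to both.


A ∪ B = all elements in A or B (or both)
A = {1, 5, 7, 8, 13, 17, 18, 25, 29}
B = {2, 12, 17, 18, 19, 24, 26, 27}
A ∪ B = {1, 2, 5, 7, 8, 12, 13, 17, 18, 19, 24, 25, 26, 27, 29}

A ∪ B = {1, 2, 5, 7, 8, 12, 13, 17, 18, 19, 24, 25, 26, 27, 29}


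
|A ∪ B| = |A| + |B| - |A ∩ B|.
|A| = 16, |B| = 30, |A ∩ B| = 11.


|A ∪ B| = |A| + |B| - |A ∩ B|
= 16 + 30 - 11
= 35

|A ∪ B| = 35


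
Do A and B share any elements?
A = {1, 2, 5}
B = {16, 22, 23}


Disjoint means A ∩ B = ∅.
A ∩ B = ∅
A ∩ B = ∅, so A and B are disjoint.

No — A and B share no elements (A ∩ B = ∅), so they are disjoint


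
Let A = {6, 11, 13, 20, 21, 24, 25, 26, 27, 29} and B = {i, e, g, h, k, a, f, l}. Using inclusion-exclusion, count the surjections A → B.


n = |A| = 10, k = |B| = 8. Surjections via inclusion-exclusion:
S(n,k) = Σ(-1)^i × C(k,i) × (k-i)^n, i=0 to k
i=0: (-1)^0×C(8,0)×8^10 = 1073741824
i=1: (-1)^1×C(8,1)×7^10 = -2259801992
i=2: (-1)^2×C(8,2)×6^10 = 1693052928
i=3: (-1)^3×C(8,3)×5^10 = -546875000
i=4: (-1)^4×C(8,4)×4^10 = 73400320
i=5: (-1)^5×C(8,5)×3^10 = -3306744
i=6: (-1)^6×C(8,6)×2^10 = 28672
i=7: (-1)^7×C(8,7)×1^10 = -8
i=8: (-1)^8×C(8,8)×0^10 = 0
Total = 30240000

Number of surjections = 30240000


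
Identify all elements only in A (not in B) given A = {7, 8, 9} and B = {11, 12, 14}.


A = {7, 8, 9}
B = {11, 12, 14}
Region: only in A (not in B)
Elements: {7, 8, 9}

Elements only in A (not in B): {7, 8, 9}


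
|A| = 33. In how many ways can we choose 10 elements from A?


C(n,k) = n! / (k!(n-k)!)
C(33,10) = 33! / (10!23!)
= 92561040

C(33,10) = 92561040


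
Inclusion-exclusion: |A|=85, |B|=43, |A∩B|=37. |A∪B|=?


|A ∪ B| = |A| + |B| - |A ∩ B|
= 85 + 43 - 37
= 91

|A ∪ B| = 91


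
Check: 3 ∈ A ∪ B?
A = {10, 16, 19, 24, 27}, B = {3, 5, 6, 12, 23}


A = {10, 16, 19, 24, 27}, B = {3, 5, 6, 12, 23}
A ∪ B = all elements in A or B
A ∪ B = {3, 5, 6, 10, 12, 16, 19, 23, 24, 27}
Checking if 3 ∈ A ∪ B
3 is in A ∪ B → True

3 ∈ A ∪ B


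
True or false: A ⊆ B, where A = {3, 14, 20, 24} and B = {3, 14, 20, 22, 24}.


A ⊆ B means every element of A is in B.
All elements of A are in B.
So A ⊆ B.

Yes, A ⊆ B


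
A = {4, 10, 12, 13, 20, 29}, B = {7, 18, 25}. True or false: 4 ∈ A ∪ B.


A = {4, 10, 12, 13, 20, 29}, B = {7, 18, 25}
A ∪ B = all elements in A or B
A ∪ B = {4, 7, 10, 12, 13, 18, 20, 25, 29}
Checking if 4 ∈ A ∪ B
4 is in A ∪ B → True

4 ∈ A ∪ B


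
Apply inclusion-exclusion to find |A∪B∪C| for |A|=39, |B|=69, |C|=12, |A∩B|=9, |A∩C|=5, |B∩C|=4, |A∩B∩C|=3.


|A∪B∪C| = |A|+|B|+|C| - |A∩B|-|A∩C|-|B∩C| + |A∩B∩C|
= 39+69+12 - 9-5-4 + 3
= 120 - 18 + 3
= 105

|A ∪ B ∪ C| = 105


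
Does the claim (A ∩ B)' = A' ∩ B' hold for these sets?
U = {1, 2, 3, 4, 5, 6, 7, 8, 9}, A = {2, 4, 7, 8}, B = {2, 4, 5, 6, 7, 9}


LHS: A ∩ B = {2, 4, 7}
(A ∩ B)' = U \ (A ∩ B) = {1, 3, 5, 6, 8, 9}
A' = {1, 3, 5, 6, 9}, B' = {1, 3, 8}
Claimed RHS: A' ∩ B' = {1, 3}
Identity is INVALID: LHS = {1, 3, 5, 6, 8, 9} but the RHS claimed here equals {1, 3}. The correct form is (A ∩ B)' = A' ∪ B'.

Identity is invalid: (A ∩ B)' = {1, 3, 5, 6, 8, 9} but A' ∩ B' = {1, 3}. The correct De Morgan law is (A ∩ B)' = A' ∪ B'.


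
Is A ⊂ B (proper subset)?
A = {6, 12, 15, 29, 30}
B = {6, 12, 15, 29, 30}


A ⊂ B requires: A ⊆ B AND A ≠ B.
A ⊆ B? Yes
A = B? Yes
A = B, so A is not a PROPER subset.

No, A is not a proper subset of B


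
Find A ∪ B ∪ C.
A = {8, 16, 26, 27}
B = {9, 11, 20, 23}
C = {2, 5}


A ∪ B = {8, 9, 11, 16, 20, 23, 26, 27}
(A ∪ B) ∪ C = {2, 5, 8, 9, 11, 16, 20, 23, 26, 27}

A ∪ B ∪ C = {2, 5, 8, 9, 11, 16, 20, 23, 26, 27}


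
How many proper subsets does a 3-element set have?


Total subsets = 2^n = 2^3 = 8
Proper subsets exclude the set itself: 2^n - 1
= 8 - 1
= 7

Number of proper subsets = 7


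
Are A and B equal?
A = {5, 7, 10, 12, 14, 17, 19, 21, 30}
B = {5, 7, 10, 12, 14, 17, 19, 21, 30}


Two sets are equal iff they have exactly the same elements.
A = {5, 7, 10, 12, 14, 17, 19, 21, 30}
B = {5, 7, 10, 12, 14, 17, 19, 21, 30}
Same elements → A = B

Yes, A = B


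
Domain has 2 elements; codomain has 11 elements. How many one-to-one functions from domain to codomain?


An injection sends each of |A| = 2 inputs to a distinct output in B.
# injections = |B|·(|B|-1)·…·(|B|-|A|+1) = 11! / (11 - 2)!
= 11 × 10
= 110

Number of injections = 110


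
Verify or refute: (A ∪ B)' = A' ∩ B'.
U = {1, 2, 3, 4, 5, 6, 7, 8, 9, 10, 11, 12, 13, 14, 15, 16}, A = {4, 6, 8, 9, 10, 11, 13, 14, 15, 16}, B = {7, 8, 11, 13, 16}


LHS: A ∪ B = {4, 6, 7, 8, 9, 10, 11, 13, 14, 15, 16}
(A ∪ B)' = U \ (A ∪ B) = {1, 2, 3, 5, 12}
A' = {1, 2, 3, 5, 7, 12}, B' = {1, 2, 3, 4, 5, 6, 9, 10, 12, 14, 15}
Claimed RHS: A' ∩ B' = {1, 2, 3, 5, 12}
Identity is VALID: LHS = RHS = {1, 2, 3, 5, 12} ✓

Identity is valid. (A ∪ B)' = A' ∩ B' = {1, 2, 3, 5, 12}


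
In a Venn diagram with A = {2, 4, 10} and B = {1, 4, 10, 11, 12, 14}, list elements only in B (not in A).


A = {2, 4, 10}
B = {1, 4, 10, 11, 12, 14}
Region: only in B (not in A)
Elements: {1, 11, 12, 14}

Elements only in B (not in A): {1, 11, 12, 14}


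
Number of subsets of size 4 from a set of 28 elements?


C(n,k) = n! / (k!(n-k)!)
C(28,4) = 28! / (4!24!)
= 20475

C(28,4) = 20475


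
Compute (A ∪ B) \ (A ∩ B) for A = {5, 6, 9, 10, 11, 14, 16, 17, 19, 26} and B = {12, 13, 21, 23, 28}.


A △ B = (A \ B) ∪ (B \ A) = elements in exactly one of A or B
A \ B = {5, 6, 9, 10, 11, 14, 16, 17, 19, 26}
B \ A = {12, 13, 21, 23, 28}
A △ B = {5, 6, 9, 10, 11, 12, 13, 14, 16, 17, 19, 21, 23, 26, 28}

A △ B = {5, 6, 9, 10, 11, 12, 13, 14, 16, 17, 19, 21, 23, 26, 28}


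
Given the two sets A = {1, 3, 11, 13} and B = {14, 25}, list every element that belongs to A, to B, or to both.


A ∪ B = all elements in A or B (or both)
A = {1, 3, 11, 13}
B = {14, 25}
A ∪ B = {1, 3, 11, 13, 14, 25}

A ∪ B = {1, 3, 11, 13, 14, 25}


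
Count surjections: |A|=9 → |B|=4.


n = |A| = 9, k = |B| = 4. Surjections via inclusion-exclusion:
S(n,k) = Σ(-1)^i × C(k,i) × (k-i)^n, i=0 to k
i=0: (-1)^0×C(4,0)×4^9 = 262144
i=1: (-1)^1×C(4,1)×3^9 = -78732
i=2: (-1)^2×C(4,2)×2^9 = 3072
i=3: (-1)^3×C(4,3)×1^9 = -4
i=4: (-1)^4×C(4,4)×0^9 = 0
Total = 186480

Number of surjections = 186480


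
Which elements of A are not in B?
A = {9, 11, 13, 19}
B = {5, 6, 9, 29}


A \ B = elements in A but not in B
A = {9, 11, 13, 19}
B = {5, 6, 9, 29}
Remove from A any elements in B
A \ B = {11, 13, 19}

A \ B = {11, 13, 19}


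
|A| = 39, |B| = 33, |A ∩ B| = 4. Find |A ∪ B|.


|A ∪ B| = |A| + |B| - |A ∩ B|
= 39 + 33 - 4
= 68

|A ∪ B| = 68


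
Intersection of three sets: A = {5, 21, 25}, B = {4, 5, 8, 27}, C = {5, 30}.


A ∩ B = {5}
(A ∩ B) ∩ C = {5}

A ∩ B ∩ C = {5}


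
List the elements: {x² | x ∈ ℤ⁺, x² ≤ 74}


Checking each candidate:
Condition: positive perfect squares ≤ 74
Result = {1, 4, 9, 16, 25, 36, 49, 64}

{1, 4, 9, 16, 25, 36, 49, 64}


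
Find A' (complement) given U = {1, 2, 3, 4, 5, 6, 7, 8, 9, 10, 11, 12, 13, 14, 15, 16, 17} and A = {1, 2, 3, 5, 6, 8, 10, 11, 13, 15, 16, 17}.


Aᶜ = U \ A = elements in U but not in A
U = {1, 2, 3, 4, 5, 6, 7, 8, 9, 10, 11, 12, 13, 14, 15, 16, 17}
A = {1, 2, 3, 5, 6, 8, 10, 11, 13, 15, 16, 17}
Aᶜ = {4, 7, 9, 12, 14}

Aᶜ = {4, 7, 9, 12, 14}


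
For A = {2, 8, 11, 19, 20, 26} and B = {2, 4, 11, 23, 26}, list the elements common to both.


A ∩ B = elements in both A and B
A = {2, 8, 11, 19, 20, 26}
B = {2, 4, 11, 23, 26}
A ∩ B = {2, 11, 26}

A ∩ B = {2, 11, 26}


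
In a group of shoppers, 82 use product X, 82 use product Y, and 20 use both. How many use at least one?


|A ∪ B| = |A| + |B| - |A ∩ B|
= 82 + 82 - 20
= 144

|A ∪ B| = 144


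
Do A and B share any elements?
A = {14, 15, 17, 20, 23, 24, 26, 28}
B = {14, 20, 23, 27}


Disjoint means A ∩ B = ∅.
A ∩ B = {14, 20, 23}
A ∩ B ≠ ∅, so A and B are NOT disjoint.

Yes — A and B share the element(s) of A ∩ B = {14, 20, 23}, so they are not disjoint


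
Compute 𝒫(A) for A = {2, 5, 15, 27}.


|A| = 4, so |P(A)| = 2^4 = 16
Enumerate subsets by cardinality (0 to 4):
∅, {2}, {5}, {15}, {27}, {2, 5}, {2, 15}, {2, 27}, {5, 15}, {5, 27}, {15, 27}, {2, 5, 15}, {2, 5, 27}, {2, 15, 27}, {5, 15, 27}, {2, 5, 15, 27}

P(A) has 16 subsets: ∅, {2}, {5}, {15}, {27}, {2, 5}, {2, 15}, {2, 27}, {5, 15}, {5, 27}, {15, 27}, {2, 5, 15}, {2, 5, 27}, {2, 15, 27}, {5, 15, 27}, {2, 5, 15, 27}


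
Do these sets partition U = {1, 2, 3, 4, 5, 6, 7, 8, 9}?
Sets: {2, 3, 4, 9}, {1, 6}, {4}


A partition requires: (1) non-empty parts, (2) pairwise disjoint, (3) union = U
Parts: {2, 3, 4, 9}, {1, 6}, {4}
Union of parts: {1, 2, 3, 4, 6, 9}
U = {1, 2, 3, 4, 5, 6, 7, 8, 9}
All non-empty? True
Pairwise disjoint? False
Covers U? False

No, not a valid partition


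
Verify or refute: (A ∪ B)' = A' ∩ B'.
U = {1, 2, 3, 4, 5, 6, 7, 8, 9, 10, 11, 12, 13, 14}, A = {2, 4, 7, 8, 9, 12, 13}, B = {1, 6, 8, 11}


LHS: A ∪ B = {1, 2, 4, 6, 7, 8, 9, 11, 12, 13}
(A ∪ B)' = U \ (A ∪ B) = {3, 5, 10, 14}
A' = {1, 3, 5, 6, 10, 11, 14}, B' = {2, 3, 4, 5, 7, 9, 10, 12, 13, 14}
Claimed RHS: A' ∩ B' = {3, 5, 10, 14}
Identity is VALID: LHS = RHS = {3, 5, 10, 14} ✓

Identity is valid. (A ∪ B)' = A' ∩ B' = {3, 5, 10, 14}


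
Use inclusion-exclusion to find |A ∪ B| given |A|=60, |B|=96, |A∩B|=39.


|A ∪ B| = |A| + |B| - |A ∩ B|
= 60 + 96 - 39
= 117

|A ∪ B| = 117


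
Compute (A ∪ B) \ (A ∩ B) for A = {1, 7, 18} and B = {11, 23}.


A △ B = (A \ B) ∪ (B \ A) = elements in exactly one of A or B
A \ B = {1, 7, 18}
B \ A = {11, 23}
A △ B = {1, 7, 11, 18, 23}

A △ B = {1, 7, 11, 18, 23}


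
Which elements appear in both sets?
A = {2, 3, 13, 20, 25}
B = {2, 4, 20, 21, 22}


A ∩ B = elements in both A and B
A = {2, 3, 13, 20, 25}
B = {2, 4, 20, 21, 22}
A ∩ B = {2, 20}

A ∩ B = {2, 20}


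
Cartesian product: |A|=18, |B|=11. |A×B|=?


|A × B| = |A| × |B|
= 18 × 11
= 198

|A × B| = 198


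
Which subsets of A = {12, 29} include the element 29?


A subset of A contains 29 iff the remaining 1 elements form any subset of A \ {29}.
Count: 2^(n-1) = 2^1 = 2
Subsets containing 29: {29}, {12, 29}

Subsets containing 29 (2 total): {29}, {12, 29}


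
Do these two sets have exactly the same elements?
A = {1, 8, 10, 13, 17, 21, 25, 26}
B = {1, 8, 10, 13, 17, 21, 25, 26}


Two sets are equal iff they have exactly the same elements.
A = {1, 8, 10, 13, 17, 21, 25, 26}
B = {1, 8, 10, 13, 17, 21, 25, 26}
Same elements → A = B

Yes, A = B


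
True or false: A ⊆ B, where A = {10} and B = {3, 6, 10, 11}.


A ⊆ B means every element of A is in B.
All elements of A are in B.
So A ⊆ B.

Yes, A ⊆ B


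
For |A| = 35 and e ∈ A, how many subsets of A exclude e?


Subsets of A avoiding e are subsets of A \ {e}, which has 34 elements.
Count = 2^(n-1) = 2^34
= 17179869184

Number of subsets avoiding e = 17179869184


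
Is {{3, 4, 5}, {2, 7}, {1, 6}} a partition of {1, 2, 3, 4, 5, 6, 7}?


A partition requires: (1) non-empty parts, (2) pairwise disjoint, (3) union = U
Parts: {3, 4, 5}, {2, 7}, {1, 6}
Union of parts: {1, 2, 3, 4, 5, 6, 7}
U = {1, 2, 3, 4, 5, 6, 7}
All non-empty? True
Pairwise disjoint? True
Covers U? True

Yes, valid partition


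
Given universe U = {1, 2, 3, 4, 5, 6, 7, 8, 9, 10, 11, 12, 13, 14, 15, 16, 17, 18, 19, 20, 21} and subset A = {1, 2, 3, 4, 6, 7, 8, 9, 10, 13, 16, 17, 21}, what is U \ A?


Aᶜ = U \ A = elements in U but not in A
U = {1, 2, 3, 4, 5, 6, 7, 8, 9, 10, 11, 12, 13, 14, 15, 16, 17, 18, 19, 20, 21}
A = {1, 2, 3, 4, 6, 7, 8, 9, 10, 13, 16, 17, 21}
Aᶜ = {5, 11, 12, 14, 15, 18, 19, 20}

Aᶜ = {5, 11, 12, 14, 15, 18, 19, 20}


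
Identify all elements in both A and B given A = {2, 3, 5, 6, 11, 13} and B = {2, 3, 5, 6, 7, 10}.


A = {2, 3, 5, 6, 11, 13}
B = {2, 3, 5, 6, 7, 10}
Region: in both A and B
Elements: {2, 3, 5, 6}

Elements in both A and B: {2, 3, 5, 6}


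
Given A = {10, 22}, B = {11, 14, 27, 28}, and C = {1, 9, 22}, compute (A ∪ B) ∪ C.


A ∪ B = {10, 11, 14, 22, 27, 28}
(A ∪ B) ∪ C = {1, 9, 10, 11, 14, 22, 27, 28}

A ∪ B ∪ C = {1, 9, 10, 11, 14, 22, 27, 28}


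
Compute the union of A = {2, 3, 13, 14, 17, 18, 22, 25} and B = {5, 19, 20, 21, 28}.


A ∪ B = all elements in A or B (or both)
A = {2, 3, 13, 14, 17, 18, 22, 25}
B = {5, 19, 20, 21, 28}
A ∪ B = {2, 3, 5, 13, 14, 17, 18, 19, 20, 21, 22, 25, 28}

A ∪ B = {2, 3, 5, 13, 14, 17, 18, 19, 20, 21, 22, 25, 28}


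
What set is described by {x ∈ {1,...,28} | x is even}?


Checking each candidate:
Condition: even numbers in {1,...,28}
Result = {2, 4, 6, 8, 10, 12, 14, 16, 18, 20, 22, 24, 26, 28}

{2, 4, 6, 8, 10, 12, 14, 16, 18, 20, 22, 24, 26, 28}


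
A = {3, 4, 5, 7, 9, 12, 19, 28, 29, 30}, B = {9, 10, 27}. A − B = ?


A \ B = elements in A but not in B
A = {3, 4, 5, 7, 9, 12, 19, 28, 29, 30}
B = {9, 10, 27}
Remove from A any elements in B
A \ B = {3, 4, 5, 7, 12, 19, 28, 29, 30}

A \ B = {3, 4, 5, 7, 12, 19, 28, 29, 30}


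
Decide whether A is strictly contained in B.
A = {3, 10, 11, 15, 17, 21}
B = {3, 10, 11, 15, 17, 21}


A ⊂ B requires: A ⊆ B AND A ≠ B.
A ⊆ B? Yes
A = B? Yes
A = B, so A is not a PROPER subset.

No, A is not a proper subset of B


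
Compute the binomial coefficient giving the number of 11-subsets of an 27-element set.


C(n,k) = n! / (k!(n-k)!)
C(27,11) = 27! / (11!16!)
= 13037895

C(27,11) = 13037895


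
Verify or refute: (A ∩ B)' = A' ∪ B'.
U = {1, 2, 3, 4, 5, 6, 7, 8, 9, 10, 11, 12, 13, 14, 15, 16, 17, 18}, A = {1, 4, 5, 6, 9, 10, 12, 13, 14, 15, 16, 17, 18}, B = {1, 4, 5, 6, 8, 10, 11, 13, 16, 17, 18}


LHS: A ∩ B = {1, 4, 5, 6, 10, 13, 16, 17, 18}
(A ∩ B)' = U \ (A ∩ B) = {2, 3, 7, 8, 9, 11, 12, 14, 15}
A' = {2, 3, 7, 8, 11}, B' = {2, 3, 7, 9, 12, 14, 15}
Claimed RHS: A' ∪ B' = {2, 3, 7, 8, 9, 11, 12, 14, 15}
Identity is VALID: LHS = RHS = {2, 3, 7, 8, 9, 11, 12, 14, 15} ✓

Identity is valid. (A ∩ B)' = A' ∪ B' = {2, 3, 7, 8, 9, 11, 12, 14, 15}


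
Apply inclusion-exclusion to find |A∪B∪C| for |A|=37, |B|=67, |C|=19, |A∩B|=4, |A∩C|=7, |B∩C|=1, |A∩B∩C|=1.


|A∪B∪C| = |A|+|B|+|C| - |A∩B|-|A∩C|-|B∩C| + |A∩B∩C|
= 37+67+19 - 4-7-1 + 1
= 123 - 12 + 1
= 112

|A ∪ B ∪ C| = 112
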